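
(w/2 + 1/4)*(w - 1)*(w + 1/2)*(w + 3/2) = w^4/2 + 3*w^3/4 - 3*w^2/8 - 11*w/16 - 3/16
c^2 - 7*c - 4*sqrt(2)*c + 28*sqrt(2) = (c - 7)*(c - 4*sqrt(2))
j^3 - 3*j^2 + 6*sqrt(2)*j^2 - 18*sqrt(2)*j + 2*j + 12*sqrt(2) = (j - 2)*(j - 1)*(j + 6*sqrt(2))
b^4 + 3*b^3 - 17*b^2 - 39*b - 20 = (b - 4)*(b + 1)^2*(b + 5)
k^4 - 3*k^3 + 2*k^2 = k^2*(k - 2)*(k - 1)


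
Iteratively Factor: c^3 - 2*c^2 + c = (c)*(c^2 - 2*c + 1) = c*(c - 1)*(c - 1)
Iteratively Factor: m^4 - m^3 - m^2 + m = (m - 1)*(m^3 - m) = (m - 1)^2*(m^2 + m) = m*(m - 1)^2*(m + 1)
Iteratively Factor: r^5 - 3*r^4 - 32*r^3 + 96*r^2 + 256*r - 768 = (r + 4)*(r^4 - 7*r^3 - 4*r^2 + 112*r - 192) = (r - 3)*(r + 4)*(r^3 - 4*r^2 - 16*r + 64) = (r - 3)*(r + 4)^2*(r^2 - 8*r + 16) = (r - 4)*(r - 3)*(r + 4)^2*(r - 4)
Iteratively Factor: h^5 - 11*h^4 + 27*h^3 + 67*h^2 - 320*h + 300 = (h - 2)*(h^4 - 9*h^3 + 9*h^2 + 85*h - 150) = (h - 5)*(h - 2)*(h^3 - 4*h^2 - 11*h + 30) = (h - 5)^2*(h - 2)*(h^2 + h - 6) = (h - 5)^2*(h - 2)^2*(h + 3)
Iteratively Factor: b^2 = (b)*(b)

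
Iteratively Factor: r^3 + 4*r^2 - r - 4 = (r - 1)*(r^2 + 5*r + 4) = (r - 1)*(r + 4)*(r + 1)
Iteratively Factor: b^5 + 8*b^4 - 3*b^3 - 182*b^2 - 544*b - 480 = (b + 4)*(b^4 + 4*b^3 - 19*b^2 - 106*b - 120) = (b + 2)*(b + 4)*(b^3 + 2*b^2 - 23*b - 60) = (b + 2)*(b + 3)*(b + 4)*(b^2 - b - 20) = (b - 5)*(b + 2)*(b + 3)*(b + 4)*(b + 4)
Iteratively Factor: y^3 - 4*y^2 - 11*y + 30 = (y + 3)*(y^2 - 7*y + 10) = (y - 2)*(y + 3)*(y - 5)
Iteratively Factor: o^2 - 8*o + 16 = (o - 4)*(o - 4)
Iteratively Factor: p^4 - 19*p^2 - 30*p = (p + 2)*(p^3 - 2*p^2 - 15*p) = p*(p + 2)*(p^2 - 2*p - 15) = p*(p + 2)*(p + 3)*(p - 5)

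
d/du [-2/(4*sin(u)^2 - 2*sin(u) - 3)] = 4*(4*sin(u) - 1)*cos(u)/(-4*sin(u)^2 + 2*sin(u) + 3)^2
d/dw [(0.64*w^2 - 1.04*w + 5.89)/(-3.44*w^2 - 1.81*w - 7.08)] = (-4.736*w^2 + 31.4608*w + 18.0241)/(11.8336*w^4 + 12.4528*w^3 + 51.9865*w^2 + 25.6296*w + 50.1264)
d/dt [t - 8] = 1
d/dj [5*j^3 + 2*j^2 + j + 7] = 15*j^2 + 4*j + 1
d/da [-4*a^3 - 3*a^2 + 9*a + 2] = -12*a^2 - 6*a + 9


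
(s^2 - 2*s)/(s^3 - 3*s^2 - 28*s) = (2 - s)/(-s^2 + 3*s + 28)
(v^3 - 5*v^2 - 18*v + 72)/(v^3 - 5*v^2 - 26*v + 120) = (v^2 + v - 12)/(v^2 + v - 20)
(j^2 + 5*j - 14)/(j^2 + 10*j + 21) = (j - 2)/(j + 3)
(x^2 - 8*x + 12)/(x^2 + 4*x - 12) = (x - 6)/(x + 6)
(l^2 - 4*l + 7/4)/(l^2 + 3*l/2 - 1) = (l - 7/2)/(l + 2)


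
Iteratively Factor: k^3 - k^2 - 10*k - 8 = (k + 2)*(k^2 - 3*k - 4) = (k - 4)*(k + 2)*(k + 1)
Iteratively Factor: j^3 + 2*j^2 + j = (j)*(j^2 + 2*j + 1) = j*(j + 1)*(j + 1)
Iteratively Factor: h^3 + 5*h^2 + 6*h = (h + 2)*(h^2 + 3*h) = h*(h + 2)*(h + 3)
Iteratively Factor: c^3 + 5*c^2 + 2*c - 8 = (c + 2)*(c^2 + 3*c - 4) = (c + 2)*(c + 4)*(c - 1)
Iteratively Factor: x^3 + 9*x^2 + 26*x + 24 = (x + 4)*(x^2 + 5*x + 6) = (x + 3)*(x + 4)*(x + 2)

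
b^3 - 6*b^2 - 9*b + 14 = (b - 7)*(b - 1)*(b + 2)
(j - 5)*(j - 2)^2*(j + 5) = j^4 - 4*j^3 - 21*j^2 + 100*j - 100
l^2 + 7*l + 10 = (l + 2)*(l + 5)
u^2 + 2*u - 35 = (u - 5)*(u + 7)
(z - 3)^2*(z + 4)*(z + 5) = z^4 + 3*z^3 - 25*z^2 - 39*z + 180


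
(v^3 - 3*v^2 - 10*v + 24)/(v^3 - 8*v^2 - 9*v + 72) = (v^2 - 6*v + 8)/(v^2 - 11*v + 24)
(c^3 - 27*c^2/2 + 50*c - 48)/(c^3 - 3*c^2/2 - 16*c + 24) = (c - 8)/(c + 4)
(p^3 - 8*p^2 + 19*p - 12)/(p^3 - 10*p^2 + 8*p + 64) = (p^2 - 4*p + 3)/(p^2 - 6*p - 16)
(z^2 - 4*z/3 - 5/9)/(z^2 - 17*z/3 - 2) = (z - 5/3)/(z - 6)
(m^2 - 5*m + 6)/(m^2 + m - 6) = (m - 3)/(m + 3)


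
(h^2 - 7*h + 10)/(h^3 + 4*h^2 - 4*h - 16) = (h - 5)/(h^2 + 6*h + 8)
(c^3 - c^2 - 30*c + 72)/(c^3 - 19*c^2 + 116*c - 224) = (c^2 + 3*c - 18)/(c^2 - 15*c + 56)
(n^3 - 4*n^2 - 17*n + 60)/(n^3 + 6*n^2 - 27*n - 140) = (n - 3)/(n + 7)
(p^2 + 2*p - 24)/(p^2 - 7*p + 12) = (p + 6)/(p - 3)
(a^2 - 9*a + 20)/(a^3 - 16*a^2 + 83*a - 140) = 1/(a - 7)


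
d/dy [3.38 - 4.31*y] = -4.31000000000000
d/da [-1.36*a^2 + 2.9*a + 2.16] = 2.9 - 2.72*a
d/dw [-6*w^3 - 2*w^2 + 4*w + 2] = -18*w^2 - 4*w + 4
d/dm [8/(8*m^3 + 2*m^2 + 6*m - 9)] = 16*(-12*m^2 - 2*m - 3)/(8*m^3 + 2*m^2 + 6*m - 9)^2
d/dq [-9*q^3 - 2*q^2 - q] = -27*q^2 - 4*q - 1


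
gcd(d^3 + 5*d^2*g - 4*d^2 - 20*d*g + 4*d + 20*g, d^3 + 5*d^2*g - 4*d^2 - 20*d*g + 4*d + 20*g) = d^3 + 5*d^2*g - 4*d^2 - 20*d*g + 4*d + 20*g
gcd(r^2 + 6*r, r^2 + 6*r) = r^2 + 6*r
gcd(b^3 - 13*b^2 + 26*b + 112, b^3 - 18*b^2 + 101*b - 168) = b^2 - 15*b + 56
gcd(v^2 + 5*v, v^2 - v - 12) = 1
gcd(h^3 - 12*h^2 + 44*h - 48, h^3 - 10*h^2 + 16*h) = h - 2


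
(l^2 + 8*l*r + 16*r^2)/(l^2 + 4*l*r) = (l + 4*r)/l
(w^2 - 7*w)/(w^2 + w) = (w - 7)/(w + 1)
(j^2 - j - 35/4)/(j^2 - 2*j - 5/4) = (-4*j^2 + 4*j + 35)/(-4*j^2 + 8*j + 5)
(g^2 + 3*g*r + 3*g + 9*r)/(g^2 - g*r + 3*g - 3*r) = (-g - 3*r)/(-g + r)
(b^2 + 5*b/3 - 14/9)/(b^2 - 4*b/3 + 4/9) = (3*b + 7)/(3*b - 2)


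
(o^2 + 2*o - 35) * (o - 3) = o^3 - o^2 - 41*o + 105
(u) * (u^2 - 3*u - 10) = u^3 - 3*u^2 - 10*u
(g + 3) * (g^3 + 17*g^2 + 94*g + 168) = g^4 + 20*g^3 + 145*g^2 + 450*g + 504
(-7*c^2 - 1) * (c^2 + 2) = -7*c^4 - 15*c^2 - 2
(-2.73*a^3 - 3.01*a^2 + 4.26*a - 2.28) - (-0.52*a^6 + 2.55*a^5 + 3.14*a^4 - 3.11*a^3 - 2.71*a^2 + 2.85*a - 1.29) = 0.52*a^6 - 2.55*a^5 - 3.14*a^4 + 0.38*a^3 - 0.3*a^2 + 1.41*a - 0.99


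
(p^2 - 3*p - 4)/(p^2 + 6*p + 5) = (p - 4)/(p + 5)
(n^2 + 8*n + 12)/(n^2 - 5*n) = (n^2 + 8*n + 12)/(n*(n - 5))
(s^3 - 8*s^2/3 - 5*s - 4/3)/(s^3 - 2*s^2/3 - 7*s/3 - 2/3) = (s - 4)/(s - 2)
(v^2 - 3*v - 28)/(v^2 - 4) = (v^2 - 3*v - 28)/(v^2 - 4)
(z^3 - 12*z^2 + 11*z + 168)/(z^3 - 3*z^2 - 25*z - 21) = (z - 8)/(z + 1)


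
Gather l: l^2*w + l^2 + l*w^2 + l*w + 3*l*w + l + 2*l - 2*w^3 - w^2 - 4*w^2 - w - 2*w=l^2*(w + 1) + l*(w^2 + 4*w + 3) - 2*w^3 - 5*w^2 - 3*w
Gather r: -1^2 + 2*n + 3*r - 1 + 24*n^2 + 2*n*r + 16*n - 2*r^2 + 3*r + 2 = 24*n^2 + 18*n - 2*r^2 + r*(2*n + 6)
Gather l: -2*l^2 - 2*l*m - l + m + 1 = -2*l^2 + l*(-2*m - 1) + m + 1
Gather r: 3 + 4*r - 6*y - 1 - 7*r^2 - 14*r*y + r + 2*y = -7*r^2 + r*(5 - 14*y) - 4*y + 2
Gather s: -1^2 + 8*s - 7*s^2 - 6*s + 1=-7*s^2 + 2*s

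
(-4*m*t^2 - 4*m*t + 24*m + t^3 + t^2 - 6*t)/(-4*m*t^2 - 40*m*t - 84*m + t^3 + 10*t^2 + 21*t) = (t - 2)/(t + 7)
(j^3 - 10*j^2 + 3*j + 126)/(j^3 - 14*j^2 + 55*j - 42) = (j + 3)/(j - 1)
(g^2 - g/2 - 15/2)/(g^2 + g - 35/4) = 2*(2*g^2 - g - 15)/(4*g^2 + 4*g - 35)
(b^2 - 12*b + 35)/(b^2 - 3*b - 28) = (b - 5)/(b + 4)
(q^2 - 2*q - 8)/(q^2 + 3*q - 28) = (q + 2)/(q + 7)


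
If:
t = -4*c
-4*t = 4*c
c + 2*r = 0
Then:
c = 0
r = 0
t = 0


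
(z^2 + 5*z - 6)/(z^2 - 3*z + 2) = (z + 6)/(z - 2)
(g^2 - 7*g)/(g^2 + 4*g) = (g - 7)/(g + 4)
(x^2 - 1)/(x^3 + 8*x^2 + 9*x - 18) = (x + 1)/(x^2 + 9*x + 18)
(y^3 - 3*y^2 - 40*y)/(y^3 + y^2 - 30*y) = (y^2 - 3*y - 40)/(y^2 + y - 30)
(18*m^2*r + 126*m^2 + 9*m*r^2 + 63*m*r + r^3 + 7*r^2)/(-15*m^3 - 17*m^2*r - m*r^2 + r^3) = (6*m*r + 42*m + r^2 + 7*r)/(-5*m^2 - 4*m*r + r^2)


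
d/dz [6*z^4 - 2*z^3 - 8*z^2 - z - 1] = 24*z^3 - 6*z^2 - 16*z - 1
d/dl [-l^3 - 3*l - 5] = -3*l^2 - 3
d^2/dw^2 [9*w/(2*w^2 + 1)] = 36*w*(2*w^2 - 3)/(2*w^2 + 1)^3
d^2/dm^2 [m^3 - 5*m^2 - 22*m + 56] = 6*m - 10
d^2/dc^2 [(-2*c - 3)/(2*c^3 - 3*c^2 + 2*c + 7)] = 2*(-24*c^5 - 36*c^4 + 134*c^3 + 51*c^2 + 54*c - 47)/(8*c^9 - 36*c^8 + 78*c^7 - 15*c^6 - 174*c^5 + 321*c^4 + 50*c^3 - 357*c^2 + 294*c + 343)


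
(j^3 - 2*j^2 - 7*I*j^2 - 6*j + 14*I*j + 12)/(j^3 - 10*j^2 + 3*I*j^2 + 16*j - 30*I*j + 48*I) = (j^2 - 7*I*j - 6)/(j^2 + j*(-8 + 3*I) - 24*I)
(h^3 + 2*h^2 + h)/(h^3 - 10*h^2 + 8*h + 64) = h*(h^2 + 2*h + 1)/(h^3 - 10*h^2 + 8*h + 64)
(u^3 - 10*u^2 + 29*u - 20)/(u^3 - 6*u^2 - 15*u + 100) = (u^2 - 5*u + 4)/(u^2 - u - 20)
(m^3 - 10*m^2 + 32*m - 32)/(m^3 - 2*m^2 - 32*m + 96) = (m - 2)/(m + 6)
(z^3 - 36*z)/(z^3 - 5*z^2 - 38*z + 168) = z*(z - 6)/(z^2 - 11*z + 28)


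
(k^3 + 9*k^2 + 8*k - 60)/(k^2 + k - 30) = (k^2 + 3*k - 10)/(k - 5)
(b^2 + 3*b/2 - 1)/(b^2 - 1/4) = 2*(b + 2)/(2*b + 1)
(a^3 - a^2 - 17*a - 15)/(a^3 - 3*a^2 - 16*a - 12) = (a^2 - 2*a - 15)/(a^2 - 4*a - 12)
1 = 1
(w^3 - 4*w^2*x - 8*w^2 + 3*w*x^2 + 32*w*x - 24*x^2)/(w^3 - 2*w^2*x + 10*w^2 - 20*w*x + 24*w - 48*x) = (w^3 - 4*w^2*x - 8*w^2 + 3*w*x^2 + 32*w*x - 24*x^2)/(w^3 - 2*w^2*x + 10*w^2 - 20*w*x + 24*w - 48*x)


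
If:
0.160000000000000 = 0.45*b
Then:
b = 0.36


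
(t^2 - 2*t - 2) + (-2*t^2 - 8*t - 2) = -t^2 - 10*t - 4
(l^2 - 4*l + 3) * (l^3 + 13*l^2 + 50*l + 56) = l^5 + 9*l^4 + l^3 - 105*l^2 - 74*l + 168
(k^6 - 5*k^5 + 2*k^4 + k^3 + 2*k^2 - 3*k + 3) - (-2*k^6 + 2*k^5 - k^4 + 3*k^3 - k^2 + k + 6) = 3*k^6 - 7*k^5 + 3*k^4 - 2*k^3 + 3*k^2 - 4*k - 3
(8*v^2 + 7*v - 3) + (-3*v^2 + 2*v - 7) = 5*v^2 + 9*v - 10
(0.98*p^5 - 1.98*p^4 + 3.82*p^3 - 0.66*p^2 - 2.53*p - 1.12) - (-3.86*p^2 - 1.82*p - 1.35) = 0.98*p^5 - 1.98*p^4 + 3.82*p^3 + 3.2*p^2 - 0.71*p + 0.23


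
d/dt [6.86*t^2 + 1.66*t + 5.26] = 13.72*t + 1.66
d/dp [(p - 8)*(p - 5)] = 2*p - 13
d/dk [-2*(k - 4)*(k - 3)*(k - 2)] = -6*k^2 + 36*k - 52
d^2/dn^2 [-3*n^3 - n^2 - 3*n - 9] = -18*n - 2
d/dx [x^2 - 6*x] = 2*x - 6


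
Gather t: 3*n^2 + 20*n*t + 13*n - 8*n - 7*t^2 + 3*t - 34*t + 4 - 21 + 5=3*n^2 + 5*n - 7*t^2 + t*(20*n - 31) - 12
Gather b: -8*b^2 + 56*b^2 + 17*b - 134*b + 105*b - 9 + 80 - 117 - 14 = 48*b^2 - 12*b - 60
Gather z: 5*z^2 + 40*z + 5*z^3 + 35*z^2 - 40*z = 5*z^3 + 40*z^2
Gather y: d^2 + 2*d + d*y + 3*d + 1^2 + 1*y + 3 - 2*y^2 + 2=d^2 + 5*d - 2*y^2 + y*(d + 1) + 6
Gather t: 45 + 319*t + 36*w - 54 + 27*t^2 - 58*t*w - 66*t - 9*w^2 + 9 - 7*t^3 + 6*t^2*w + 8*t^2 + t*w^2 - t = -7*t^3 + t^2*(6*w + 35) + t*(w^2 - 58*w + 252) - 9*w^2 + 36*w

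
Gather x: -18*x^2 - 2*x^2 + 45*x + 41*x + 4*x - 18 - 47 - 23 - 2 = -20*x^2 + 90*x - 90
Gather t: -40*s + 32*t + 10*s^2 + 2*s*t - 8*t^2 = 10*s^2 - 40*s - 8*t^2 + t*(2*s + 32)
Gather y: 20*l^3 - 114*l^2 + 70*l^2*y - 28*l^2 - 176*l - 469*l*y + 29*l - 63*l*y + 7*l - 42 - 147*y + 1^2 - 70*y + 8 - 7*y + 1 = 20*l^3 - 142*l^2 - 140*l + y*(70*l^2 - 532*l - 224) - 32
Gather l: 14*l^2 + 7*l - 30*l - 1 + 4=14*l^2 - 23*l + 3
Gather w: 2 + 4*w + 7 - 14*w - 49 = -10*w - 40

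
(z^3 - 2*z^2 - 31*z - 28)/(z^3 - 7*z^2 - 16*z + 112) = (z + 1)/(z - 4)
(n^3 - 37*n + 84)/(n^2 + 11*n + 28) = (n^2 - 7*n + 12)/(n + 4)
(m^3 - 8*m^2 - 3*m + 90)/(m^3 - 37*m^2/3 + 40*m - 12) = 3*(m^2 - 2*m - 15)/(3*m^2 - 19*m + 6)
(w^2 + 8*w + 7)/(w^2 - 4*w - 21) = (w^2 + 8*w + 7)/(w^2 - 4*w - 21)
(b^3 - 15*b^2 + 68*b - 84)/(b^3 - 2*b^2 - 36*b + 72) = (b - 7)/(b + 6)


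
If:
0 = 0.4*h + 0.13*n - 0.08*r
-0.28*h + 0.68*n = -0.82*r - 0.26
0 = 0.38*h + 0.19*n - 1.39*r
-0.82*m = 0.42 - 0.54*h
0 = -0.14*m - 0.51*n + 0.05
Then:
No Solution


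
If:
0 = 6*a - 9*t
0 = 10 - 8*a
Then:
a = 5/4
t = 5/6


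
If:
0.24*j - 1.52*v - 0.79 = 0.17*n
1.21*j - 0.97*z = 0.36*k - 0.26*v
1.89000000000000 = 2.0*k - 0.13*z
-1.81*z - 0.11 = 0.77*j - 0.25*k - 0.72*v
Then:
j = 0.232287661004293*z + 0.259257980212806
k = 0.065*z + 0.945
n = -24.1685471455709*z - 5.19228562957757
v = 2.73973819301848*z + 0.101914784394251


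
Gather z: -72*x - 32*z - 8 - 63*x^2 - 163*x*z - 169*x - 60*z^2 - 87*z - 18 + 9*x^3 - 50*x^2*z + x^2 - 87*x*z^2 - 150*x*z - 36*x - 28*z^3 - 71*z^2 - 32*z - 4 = 9*x^3 - 62*x^2 - 277*x - 28*z^3 + z^2*(-87*x - 131) + z*(-50*x^2 - 313*x - 151) - 30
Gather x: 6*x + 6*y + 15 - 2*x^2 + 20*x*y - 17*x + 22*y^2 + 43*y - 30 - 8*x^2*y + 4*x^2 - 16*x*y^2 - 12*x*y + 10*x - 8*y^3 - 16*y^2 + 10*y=x^2*(2 - 8*y) + x*(-16*y^2 + 8*y - 1) - 8*y^3 + 6*y^2 + 59*y - 15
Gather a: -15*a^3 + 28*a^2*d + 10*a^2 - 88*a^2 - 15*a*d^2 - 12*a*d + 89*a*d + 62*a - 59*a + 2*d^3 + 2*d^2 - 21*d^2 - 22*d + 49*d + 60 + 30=-15*a^3 + a^2*(28*d - 78) + a*(-15*d^2 + 77*d + 3) + 2*d^3 - 19*d^2 + 27*d + 90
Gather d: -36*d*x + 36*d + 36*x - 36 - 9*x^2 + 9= d*(36 - 36*x) - 9*x^2 + 36*x - 27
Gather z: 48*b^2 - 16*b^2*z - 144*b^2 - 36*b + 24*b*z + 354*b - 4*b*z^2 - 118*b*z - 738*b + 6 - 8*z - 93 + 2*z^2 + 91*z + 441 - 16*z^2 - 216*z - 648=-96*b^2 - 420*b + z^2*(-4*b - 14) + z*(-16*b^2 - 94*b - 133) - 294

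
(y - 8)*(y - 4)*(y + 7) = y^3 - 5*y^2 - 52*y + 224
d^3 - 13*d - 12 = (d - 4)*(d + 1)*(d + 3)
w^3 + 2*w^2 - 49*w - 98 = (w - 7)*(w + 2)*(w + 7)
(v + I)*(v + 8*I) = v^2 + 9*I*v - 8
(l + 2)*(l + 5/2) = l^2 + 9*l/2 + 5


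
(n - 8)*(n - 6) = n^2 - 14*n + 48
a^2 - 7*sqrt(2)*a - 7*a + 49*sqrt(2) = (a - 7)*(a - 7*sqrt(2))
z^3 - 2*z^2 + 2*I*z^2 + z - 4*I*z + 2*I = (z - 1)^2*(z + 2*I)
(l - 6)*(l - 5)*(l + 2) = l^3 - 9*l^2 + 8*l + 60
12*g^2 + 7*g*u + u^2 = (3*g + u)*(4*g + u)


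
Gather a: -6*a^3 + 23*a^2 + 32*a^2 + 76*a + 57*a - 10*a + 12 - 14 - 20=-6*a^3 + 55*a^2 + 123*a - 22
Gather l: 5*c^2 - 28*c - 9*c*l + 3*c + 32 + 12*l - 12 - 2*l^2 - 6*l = 5*c^2 - 25*c - 2*l^2 + l*(6 - 9*c) + 20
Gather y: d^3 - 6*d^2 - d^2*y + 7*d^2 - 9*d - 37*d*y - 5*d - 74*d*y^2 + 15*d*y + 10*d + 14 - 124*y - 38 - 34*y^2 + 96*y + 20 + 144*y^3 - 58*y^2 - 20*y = d^3 + d^2 - 4*d + 144*y^3 + y^2*(-74*d - 92) + y*(-d^2 - 22*d - 48) - 4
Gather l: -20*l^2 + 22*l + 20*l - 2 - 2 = -20*l^2 + 42*l - 4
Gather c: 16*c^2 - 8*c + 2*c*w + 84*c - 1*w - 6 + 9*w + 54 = 16*c^2 + c*(2*w + 76) + 8*w + 48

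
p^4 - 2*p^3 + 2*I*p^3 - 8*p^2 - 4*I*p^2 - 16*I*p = p*(p - 4)*(p + 2)*(p + 2*I)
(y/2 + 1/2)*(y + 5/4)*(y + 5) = y^3/2 + 29*y^2/8 + 25*y/4 + 25/8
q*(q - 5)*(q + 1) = q^3 - 4*q^2 - 5*q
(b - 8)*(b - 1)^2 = b^3 - 10*b^2 + 17*b - 8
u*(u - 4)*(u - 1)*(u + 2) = u^4 - 3*u^3 - 6*u^2 + 8*u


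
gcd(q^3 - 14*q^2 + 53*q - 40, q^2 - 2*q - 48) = q - 8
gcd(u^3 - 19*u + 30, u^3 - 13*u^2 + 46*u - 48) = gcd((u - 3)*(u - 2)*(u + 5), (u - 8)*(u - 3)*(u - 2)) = u^2 - 5*u + 6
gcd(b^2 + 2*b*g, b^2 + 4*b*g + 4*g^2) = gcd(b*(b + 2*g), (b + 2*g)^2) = b + 2*g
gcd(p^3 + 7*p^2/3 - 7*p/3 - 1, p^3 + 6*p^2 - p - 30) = p + 3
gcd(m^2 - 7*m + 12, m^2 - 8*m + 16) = m - 4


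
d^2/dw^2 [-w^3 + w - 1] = -6*w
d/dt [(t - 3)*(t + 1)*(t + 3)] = 3*t^2 + 2*t - 9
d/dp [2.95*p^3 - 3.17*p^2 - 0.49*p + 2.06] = 8.85*p^2 - 6.34*p - 0.49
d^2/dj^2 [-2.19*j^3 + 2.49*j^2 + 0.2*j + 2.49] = 4.98 - 13.14*j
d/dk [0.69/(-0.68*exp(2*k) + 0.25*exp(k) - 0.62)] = (0.9384*exp(k) - 0.1725)*exp(k)/(0.68*exp(2*k) - 0.25*exp(k) + 0.62)^2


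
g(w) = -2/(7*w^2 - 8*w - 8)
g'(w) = -2*(8 - 14*w)/(7*w^2 - 8*w - 8)^2 = 4*(7*w - 4)/(-7*w^2 + 8*w + 8)^2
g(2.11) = -0.32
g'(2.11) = 1.09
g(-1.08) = -0.23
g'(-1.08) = -0.60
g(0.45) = 0.20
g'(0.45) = -0.03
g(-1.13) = -0.20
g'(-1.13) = -0.48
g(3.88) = -0.03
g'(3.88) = 0.02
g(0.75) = 0.20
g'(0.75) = 0.05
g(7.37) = -0.01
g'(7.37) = 0.00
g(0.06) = 0.24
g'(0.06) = -0.20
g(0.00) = 0.25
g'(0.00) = -0.25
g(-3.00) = -0.03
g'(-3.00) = -0.02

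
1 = 1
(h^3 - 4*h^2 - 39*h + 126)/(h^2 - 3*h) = h - 1 - 42/h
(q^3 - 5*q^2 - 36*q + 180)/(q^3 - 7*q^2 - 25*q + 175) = (q^2 - 36)/(q^2 - 2*q - 35)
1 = 1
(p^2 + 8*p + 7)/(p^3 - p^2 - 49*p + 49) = (p + 1)/(p^2 - 8*p + 7)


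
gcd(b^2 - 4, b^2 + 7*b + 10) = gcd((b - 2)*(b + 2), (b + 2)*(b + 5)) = b + 2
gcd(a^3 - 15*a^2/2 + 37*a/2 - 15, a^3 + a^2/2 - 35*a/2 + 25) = a^2 - 9*a/2 + 5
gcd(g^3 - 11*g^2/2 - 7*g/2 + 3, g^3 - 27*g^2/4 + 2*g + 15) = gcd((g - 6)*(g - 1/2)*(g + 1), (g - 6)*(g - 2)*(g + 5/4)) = g - 6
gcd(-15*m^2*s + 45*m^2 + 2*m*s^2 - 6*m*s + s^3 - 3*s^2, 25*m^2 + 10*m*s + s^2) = 5*m + s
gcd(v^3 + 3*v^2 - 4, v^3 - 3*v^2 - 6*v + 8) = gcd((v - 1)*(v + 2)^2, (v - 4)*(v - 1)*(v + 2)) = v^2 + v - 2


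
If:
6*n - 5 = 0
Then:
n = 5/6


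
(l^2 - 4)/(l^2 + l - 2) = (l - 2)/(l - 1)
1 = 1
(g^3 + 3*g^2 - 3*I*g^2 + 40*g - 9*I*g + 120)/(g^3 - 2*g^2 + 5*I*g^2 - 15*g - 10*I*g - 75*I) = (g - 8*I)/(g - 5)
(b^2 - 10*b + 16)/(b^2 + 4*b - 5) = (b^2 - 10*b + 16)/(b^2 + 4*b - 5)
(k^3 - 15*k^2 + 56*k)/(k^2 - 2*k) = (k^2 - 15*k + 56)/(k - 2)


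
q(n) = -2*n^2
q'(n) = -4*n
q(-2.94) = -17.29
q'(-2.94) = 11.76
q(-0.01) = -0.00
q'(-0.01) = 0.04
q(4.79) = -45.89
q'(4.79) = -19.16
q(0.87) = -1.51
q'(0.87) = -3.48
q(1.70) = -5.78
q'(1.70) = -6.80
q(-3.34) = -22.31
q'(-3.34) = 13.36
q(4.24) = -35.96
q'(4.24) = -16.96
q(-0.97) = -1.88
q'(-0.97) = 3.88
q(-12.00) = -288.00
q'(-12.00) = 48.00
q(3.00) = -18.00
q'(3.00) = -12.00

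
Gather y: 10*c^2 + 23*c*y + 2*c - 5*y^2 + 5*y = 10*c^2 + 2*c - 5*y^2 + y*(23*c + 5)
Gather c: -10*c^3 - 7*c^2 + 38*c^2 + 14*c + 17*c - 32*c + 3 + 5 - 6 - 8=-10*c^3 + 31*c^2 - c - 6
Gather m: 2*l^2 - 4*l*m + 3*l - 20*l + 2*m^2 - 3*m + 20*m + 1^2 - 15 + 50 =2*l^2 - 17*l + 2*m^2 + m*(17 - 4*l) + 36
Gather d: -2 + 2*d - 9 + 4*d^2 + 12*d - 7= 4*d^2 + 14*d - 18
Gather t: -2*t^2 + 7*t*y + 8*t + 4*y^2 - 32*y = -2*t^2 + t*(7*y + 8) + 4*y^2 - 32*y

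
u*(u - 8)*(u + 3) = u^3 - 5*u^2 - 24*u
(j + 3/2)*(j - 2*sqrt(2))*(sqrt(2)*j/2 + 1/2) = sqrt(2)*j^3/2 - 3*j^2/2 + 3*sqrt(2)*j^2/4 - 9*j/4 - sqrt(2)*j - 3*sqrt(2)/2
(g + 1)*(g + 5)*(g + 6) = g^3 + 12*g^2 + 41*g + 30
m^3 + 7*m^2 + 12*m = m*(m + 3)*(m + 4)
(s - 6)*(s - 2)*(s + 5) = s^3 - 3*s^2 - 28*s + 60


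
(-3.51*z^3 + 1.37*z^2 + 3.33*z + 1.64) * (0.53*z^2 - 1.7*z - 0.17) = -1.8603*z^5 + 6.6931*z^4 + 0.0326*z^3 - 5.0247*z^2 - 3.3541*z - 0.2788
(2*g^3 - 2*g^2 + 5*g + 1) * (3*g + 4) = 6*g^4 + 2*g^3 + 7*g^2 + 23*g + 4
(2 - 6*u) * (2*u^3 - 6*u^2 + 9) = -12*u^4 + 40*u^3 - 12*u^2 - 54*u + 18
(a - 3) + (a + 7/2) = 2*a + 1/2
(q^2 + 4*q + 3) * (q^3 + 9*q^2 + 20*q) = q^5 + 13*q^4 + 59*q^3 + 107*q^2 + 60*q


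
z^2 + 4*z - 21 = (z - 3)*(z + 7)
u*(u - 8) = u^2 - 8*u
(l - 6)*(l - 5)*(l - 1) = l^3 - 12*l^2 + 41*l - 30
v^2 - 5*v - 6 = (v - 6)*(v + 1)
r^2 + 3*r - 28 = (r - 4)*(r + 7)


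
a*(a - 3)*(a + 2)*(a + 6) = a^4 + 5*a^3 - 12*a^2 - 36*a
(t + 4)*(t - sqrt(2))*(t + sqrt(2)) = t^3 + 4*t^2 - 2*t - 8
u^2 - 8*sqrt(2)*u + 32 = (u - 4*sqrt(2))^2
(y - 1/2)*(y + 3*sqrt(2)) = y^2 - y/2 + 3*sqrt(2)*y - 3*sqrt(2)/2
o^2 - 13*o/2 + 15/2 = (o - 5)*(o - 3/2)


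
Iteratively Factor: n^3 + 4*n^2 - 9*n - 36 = (n - 3)*(n^2 + 7*n + 12) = (n - 3)*(n + 4)*(n + 3)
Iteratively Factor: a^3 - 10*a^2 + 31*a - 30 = (a - 5)*(a^2 - 5*a + 6) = (a - 5)*(a - 2)*(a - 3)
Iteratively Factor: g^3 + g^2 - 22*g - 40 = (g - 5)*(g^2 + 6*g + 8) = (g - 5)*(g + 4)*(g + 2)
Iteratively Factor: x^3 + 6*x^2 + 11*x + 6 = (x + 1)*(x^2 + 5*x + 6) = (x + 1)*(x + 2)*(x + 3)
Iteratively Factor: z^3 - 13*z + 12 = (z + 4)*(z^2 - 4*z + 3) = (z - 1)*(z + 4)*(z - 3)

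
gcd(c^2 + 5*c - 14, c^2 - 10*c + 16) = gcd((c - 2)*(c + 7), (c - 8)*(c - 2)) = c - 2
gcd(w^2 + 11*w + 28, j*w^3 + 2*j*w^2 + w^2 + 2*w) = 1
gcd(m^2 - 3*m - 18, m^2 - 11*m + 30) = m - 6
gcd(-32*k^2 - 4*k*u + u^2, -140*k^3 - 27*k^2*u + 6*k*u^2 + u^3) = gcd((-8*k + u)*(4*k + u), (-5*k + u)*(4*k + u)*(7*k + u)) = 4*k + u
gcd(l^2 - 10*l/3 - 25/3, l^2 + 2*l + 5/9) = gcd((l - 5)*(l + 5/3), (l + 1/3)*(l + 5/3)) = l + 5/3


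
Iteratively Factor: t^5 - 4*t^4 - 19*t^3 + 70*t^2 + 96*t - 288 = (t - 2)*(t^4 - 2*t^3 - 23*t^2 + 24*t + 144) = (t - 2)*(t + 3)*(t^3 - 5*t^2 - 8*t + 48) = (t - 4)*(t - 2)*(t + 3)*(t^2 - t - 12) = (t - 4)*(t - 2)*(t + 3)^2*(t - 4)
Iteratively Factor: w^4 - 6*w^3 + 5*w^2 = (w)*(w^3 - 6*w^2 + 5*w) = w*(w - 1)*(w^2 - 5*w) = w*(w - 5)*(w - 1)*(w)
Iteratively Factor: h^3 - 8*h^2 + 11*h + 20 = (h + 1)*(h^2 - 9*h + 20) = (h - 4)*(h + 1)*(h - 5)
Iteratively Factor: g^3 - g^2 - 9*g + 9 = (g - 3)*(g^2 + 2*g - 3) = (g - 3)*(g - 1)*(g + 3)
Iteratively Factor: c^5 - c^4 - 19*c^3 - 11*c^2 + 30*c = (c - 1)*(c^4 - 19*c^2 - 30*c) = (c - 1)*(c + 2)*(c^3 - 2*c^2 - 15*c) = (c - 5)*(c - 1)*(c + 2)*(c^2 + 3*c) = c*(c - 5)*(c - 1)*(c + 2)*(c + 3)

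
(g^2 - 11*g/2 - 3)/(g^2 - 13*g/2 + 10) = (2*g^2 - 11*g - 6)/(2*g^2 - 13*g + 20)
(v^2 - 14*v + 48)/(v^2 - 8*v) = (v - 6)/v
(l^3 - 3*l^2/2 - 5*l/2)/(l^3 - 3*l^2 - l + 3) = l*(2*l - 5)/(2*(l^2 - 4*l + 3))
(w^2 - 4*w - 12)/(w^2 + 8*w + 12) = (w - 6)/(w + 6)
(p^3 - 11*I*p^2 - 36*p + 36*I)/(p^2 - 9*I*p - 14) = (p^2 - 9*I*p - 18)/(p - 7*I)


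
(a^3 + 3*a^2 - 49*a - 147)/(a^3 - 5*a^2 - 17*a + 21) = (a + 7)/(a - 1)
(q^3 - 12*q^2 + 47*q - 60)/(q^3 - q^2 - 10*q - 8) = (q^2 - 8*q + 15)/(q^2 + 3*q + 2)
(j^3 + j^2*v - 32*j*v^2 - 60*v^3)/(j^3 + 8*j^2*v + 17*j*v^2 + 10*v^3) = (j - 6*v)/(j + v)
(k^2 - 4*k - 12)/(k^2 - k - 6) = (k - 6)/(k - 3)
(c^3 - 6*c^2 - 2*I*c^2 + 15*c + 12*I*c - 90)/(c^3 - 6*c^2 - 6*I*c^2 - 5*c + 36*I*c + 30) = (c + 3*I)/(c - I)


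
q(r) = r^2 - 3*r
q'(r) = 2*r - 3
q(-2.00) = 10.00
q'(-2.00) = -7.00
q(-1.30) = 5.59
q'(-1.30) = -5.60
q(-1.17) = 4.88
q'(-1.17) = -5.34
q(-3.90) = 26.91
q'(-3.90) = -10.80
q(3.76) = 2.86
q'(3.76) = 4.52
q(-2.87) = 16.85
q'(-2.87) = -8.74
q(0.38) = -1.00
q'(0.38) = -2.24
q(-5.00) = 40.00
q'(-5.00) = -13.00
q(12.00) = 108.00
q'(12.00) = 21.00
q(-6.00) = 54.00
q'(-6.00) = -15.00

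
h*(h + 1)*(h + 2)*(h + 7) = h^4 + 10*h^3 + 23*h^2 + 14*h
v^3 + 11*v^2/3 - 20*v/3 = v*(v - 4/3)*(v + 5)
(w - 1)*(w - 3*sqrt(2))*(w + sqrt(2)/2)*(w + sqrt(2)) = w^4 - 3*sqrt(2)*w^3/2 - w^3 - 8*w^2 + 3*sqrt(2)*w^2/2 - 3*sqrt(2)*w + 8*w + 3*sqrt(2)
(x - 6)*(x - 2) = x^2 - 8*x + 12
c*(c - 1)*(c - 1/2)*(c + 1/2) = c^4 - c^3 - c^2/4 + c/4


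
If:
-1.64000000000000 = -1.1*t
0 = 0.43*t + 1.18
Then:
No Solution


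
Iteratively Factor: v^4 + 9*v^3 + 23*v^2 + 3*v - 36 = (v + 4)*(v^3 + 5*v^2 + 3*v - 9) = (v + 3)*(v + 4)*(v^2 + 2*v - 3) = (v - 1)*(v + 3)*(v + 4)*(v + 3)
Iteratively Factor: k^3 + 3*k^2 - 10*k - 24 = (k + 4)*(k^2 - k - 6) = (k - 3)*(k + 4)*(k + 2)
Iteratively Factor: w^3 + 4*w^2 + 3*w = (w + 3)*(w^2 + w) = (w + 1)*(w + 3)*(w)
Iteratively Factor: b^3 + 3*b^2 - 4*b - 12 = (b - 2)*(b^2 + 5*b + 6) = (b - 2)*(b + 2)*(b + 3)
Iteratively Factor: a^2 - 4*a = (a - 4)*(a)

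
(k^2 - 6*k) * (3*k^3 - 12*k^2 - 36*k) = 3*k^5 - 30*k^4 + 36*k^3 + 216*k^2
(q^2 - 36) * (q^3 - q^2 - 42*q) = q^5 - q^4 - 78*q^3 + 36*q^2 + 1512*q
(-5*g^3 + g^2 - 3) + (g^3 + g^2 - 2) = -4*g^3 + 2*g^2 - 5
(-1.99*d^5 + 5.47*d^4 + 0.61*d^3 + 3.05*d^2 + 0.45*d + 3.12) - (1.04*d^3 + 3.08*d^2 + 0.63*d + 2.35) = -1.99*d^5 + 5.47*d^4 - 0.43*d^3 - 0.0300000000000002*d^2 - 0.18*d + 0.77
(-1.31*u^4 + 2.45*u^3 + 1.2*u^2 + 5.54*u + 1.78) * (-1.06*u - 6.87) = 1.3886*u^5 + 6.4027*u^4 - 18.1035*u^3 - 14.1164*u^2 - 39.9466*u - 12.2286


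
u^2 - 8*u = u*(u - 8)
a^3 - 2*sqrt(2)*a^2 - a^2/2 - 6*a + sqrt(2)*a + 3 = (a - 1/2)*(a - 3*sqrt(2))*(a + sqrt(2))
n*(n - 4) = n^2 - 4*n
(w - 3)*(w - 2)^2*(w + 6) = w^4 - w^3 - 26*w^2 + 84*w - 72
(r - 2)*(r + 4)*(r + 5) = r^3 + 7*r^2 + 2*r - 40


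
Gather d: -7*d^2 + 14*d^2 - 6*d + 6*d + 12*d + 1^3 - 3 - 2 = 7*d^2 + 12*d - 4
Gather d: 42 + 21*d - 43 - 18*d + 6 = 3*d + 5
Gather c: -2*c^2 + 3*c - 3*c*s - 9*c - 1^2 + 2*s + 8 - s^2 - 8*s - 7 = -2*c^2 + c*(-3*s - 6) - s^2 - 6*s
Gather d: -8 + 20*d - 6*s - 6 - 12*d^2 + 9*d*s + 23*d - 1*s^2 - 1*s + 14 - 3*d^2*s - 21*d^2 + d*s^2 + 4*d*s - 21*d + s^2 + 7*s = d^2*(-3*s - 33) + d*(s^2 + 13*s + 22)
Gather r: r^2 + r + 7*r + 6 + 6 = r^2 + 8*r + 12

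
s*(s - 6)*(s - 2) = s^3 - 8*s^2 + 12*s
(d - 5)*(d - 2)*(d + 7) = d^3 - 39*d + 70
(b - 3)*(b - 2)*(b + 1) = b^3 - 4*b^2 + b + 6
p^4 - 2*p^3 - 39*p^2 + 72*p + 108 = (p - 6)*(p - 3)*(p + 1)*(p + 6)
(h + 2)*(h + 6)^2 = h^3 + 14*h^2 + 60*h + 72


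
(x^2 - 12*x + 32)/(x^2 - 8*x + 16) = (x - 8)/(x - 4)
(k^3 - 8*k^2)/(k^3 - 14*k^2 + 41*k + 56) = k^2/(k^2 - 6*k - 7)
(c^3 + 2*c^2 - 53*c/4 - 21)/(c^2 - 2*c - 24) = (c^2 - 2*c - 21/4)/(c - 6)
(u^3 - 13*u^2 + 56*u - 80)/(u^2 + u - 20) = (u^2 - 9*u + 20)/(u + 5)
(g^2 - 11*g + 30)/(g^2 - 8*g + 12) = (g - 5)/(g - 2)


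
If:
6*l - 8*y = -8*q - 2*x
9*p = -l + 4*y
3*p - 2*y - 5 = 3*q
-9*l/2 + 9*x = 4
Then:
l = 8*y/5 + 112/55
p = 4*y/15 - 112/495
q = -2*y/5 - 937/495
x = 4*y/5 + 724/495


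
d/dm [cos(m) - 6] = -sin(m)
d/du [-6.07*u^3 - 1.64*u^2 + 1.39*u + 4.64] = -18.21*u^2 - 3.28*u + 1.39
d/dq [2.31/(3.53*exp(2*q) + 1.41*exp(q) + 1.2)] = (-16.3086*exp(q) - 3.2571)*exp(q)/(3.53*exp(2*q) + 1.41*exp(q) + 1.2)^2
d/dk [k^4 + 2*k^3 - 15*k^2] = 2*k*(2*k^2 + 3*k - 15)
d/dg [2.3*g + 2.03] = 2.30000000000000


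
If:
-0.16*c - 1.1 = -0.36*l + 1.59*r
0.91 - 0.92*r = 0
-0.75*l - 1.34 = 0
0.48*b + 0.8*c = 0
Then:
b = 34.54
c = -20.72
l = -1.79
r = 0.99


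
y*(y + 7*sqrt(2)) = y^2 + 7*sqrt(2)*y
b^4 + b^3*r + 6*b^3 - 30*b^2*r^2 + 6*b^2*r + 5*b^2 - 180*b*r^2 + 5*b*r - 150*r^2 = (b + 1)*(b + 5)*(b - 5*r)*(b + 6*r)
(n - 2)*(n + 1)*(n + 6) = n^3 + 5*n^2 - 8*n - 12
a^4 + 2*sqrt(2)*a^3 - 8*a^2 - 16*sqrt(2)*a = a*(a - 2*sqrt(2))*(a + 2*sqrt(2))^2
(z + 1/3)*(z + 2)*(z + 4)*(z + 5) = z^4 + 34*z^3/3 + 125*z^2/3 + 158*z/3 + 40/3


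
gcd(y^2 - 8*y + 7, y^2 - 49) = y - 7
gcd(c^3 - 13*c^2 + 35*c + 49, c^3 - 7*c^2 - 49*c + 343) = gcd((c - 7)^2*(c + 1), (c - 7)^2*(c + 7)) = c^2 - 14*c + 49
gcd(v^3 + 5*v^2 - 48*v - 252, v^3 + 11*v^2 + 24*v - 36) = v^2 + 12*v + 36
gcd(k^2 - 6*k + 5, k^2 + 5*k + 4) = 1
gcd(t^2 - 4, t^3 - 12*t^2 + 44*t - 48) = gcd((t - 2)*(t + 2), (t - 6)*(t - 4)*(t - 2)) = t - 2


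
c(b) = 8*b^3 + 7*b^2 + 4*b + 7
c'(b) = 24*b^2 + 14*b + 4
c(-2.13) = -47.07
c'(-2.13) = 83.07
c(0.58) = 13.24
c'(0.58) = 20.19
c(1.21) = 36.26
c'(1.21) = 56.08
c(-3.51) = -266.75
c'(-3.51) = 250.54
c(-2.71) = -111.65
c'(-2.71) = 142.32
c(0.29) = 8.94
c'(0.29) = 10.08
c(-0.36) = 6.09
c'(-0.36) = 2.07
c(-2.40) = -72.87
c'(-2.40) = 108.64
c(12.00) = 14887.00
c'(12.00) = 3628.00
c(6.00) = 2011.00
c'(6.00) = 952.00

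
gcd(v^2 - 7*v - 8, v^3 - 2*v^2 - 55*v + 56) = v - 8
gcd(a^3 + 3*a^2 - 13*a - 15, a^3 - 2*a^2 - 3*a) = a^2 - 2*a - 3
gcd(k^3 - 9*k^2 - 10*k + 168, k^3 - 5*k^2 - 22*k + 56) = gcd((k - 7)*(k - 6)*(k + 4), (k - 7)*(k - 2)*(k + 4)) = k^2 - 3*k - 28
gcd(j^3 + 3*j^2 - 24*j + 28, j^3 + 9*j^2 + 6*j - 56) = j^2 + 5*j - 14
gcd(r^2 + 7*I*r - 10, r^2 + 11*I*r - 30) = r + 5*I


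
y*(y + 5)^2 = y^3 + 10*y^2 + 25*y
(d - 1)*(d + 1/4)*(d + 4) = d^3 + 13*d^2/4 - 13*d/4 - 1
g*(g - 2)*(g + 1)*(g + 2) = g^4 + g^3 - 4*g^2 - 4*g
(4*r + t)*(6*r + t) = 24*r^2 + 10*r*t + t^2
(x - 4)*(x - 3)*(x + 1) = x^3 - 6*x^2 + 5*x + 12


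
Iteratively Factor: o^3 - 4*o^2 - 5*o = (o)*(o^2 - 4*o - 5) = o*(o - 5)*(o + 1)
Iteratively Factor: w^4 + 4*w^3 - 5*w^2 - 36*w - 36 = (w - 3)*(w^3 + 7*w^2 + 16*w + 12) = (w - 3)*(w + 2)*(w^2 + 5*w + 6) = (w - 3)*(w + 2)*(w + 3)*(w + 2)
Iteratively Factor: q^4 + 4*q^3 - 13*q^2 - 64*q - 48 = (q + 3)*(q^3 + q^2 - 16*q - 16) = (q + 3)*(q + 4)*(q^2 - 3*q - 4) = (q + 1)*(q + 3)*(q + 4)*(q - 4)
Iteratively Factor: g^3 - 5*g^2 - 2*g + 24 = (g - 3)*(g^2 - 2*g - 8) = (g - 3)*(g + 2)*(g - 4)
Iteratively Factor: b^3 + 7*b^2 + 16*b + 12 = (b + 2)*(b^2 + 5*b + 6) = (b + 2)*(b + 3)*(b + 2)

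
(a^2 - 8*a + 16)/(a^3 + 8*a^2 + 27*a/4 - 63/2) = 4*(a^2 - 8*a + 16)/(4*a^3 + 32*a^2 + 27*a - 126)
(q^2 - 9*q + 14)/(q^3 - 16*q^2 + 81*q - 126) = (q - 2)/(q^2 - 9*q + 18)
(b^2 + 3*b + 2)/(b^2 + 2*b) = (b + 1)/b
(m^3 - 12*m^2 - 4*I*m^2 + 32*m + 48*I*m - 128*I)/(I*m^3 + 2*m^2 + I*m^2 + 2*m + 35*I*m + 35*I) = (-I*m^3 + m^2*(-4 + 12*I) + m*(48 - 32*I) - 128)/(m^3 + m^2*(1 - 2*I) + m*(35 - 2*I) + 35)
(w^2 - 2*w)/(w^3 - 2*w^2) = 1/w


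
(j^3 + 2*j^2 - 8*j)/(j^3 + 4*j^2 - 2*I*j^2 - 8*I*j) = (j - 2)/(j - 2*I)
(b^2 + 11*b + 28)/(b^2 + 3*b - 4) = (b + 7)/(b - 1)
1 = 1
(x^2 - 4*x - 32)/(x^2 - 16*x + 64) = (x + 4)/(x - 8)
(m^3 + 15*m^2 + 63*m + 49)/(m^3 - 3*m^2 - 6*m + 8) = (m^3 + 15*m^2 + 63*m + 49)/(m^3 - 3*m^2 - 6*m + 8)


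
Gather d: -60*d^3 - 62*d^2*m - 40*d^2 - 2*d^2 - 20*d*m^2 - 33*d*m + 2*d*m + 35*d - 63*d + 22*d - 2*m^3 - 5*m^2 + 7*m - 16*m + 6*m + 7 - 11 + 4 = -60*d^3 + d^2*(-62*m - 42) + d*(-20*m^2 - 31*m - 6) - 2*m^3 - 5*m^2 - 3*m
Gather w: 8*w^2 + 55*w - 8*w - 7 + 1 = 8*w^2 + 47*w - 6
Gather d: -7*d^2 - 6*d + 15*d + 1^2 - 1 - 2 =-7*d^2 + 9*d - 2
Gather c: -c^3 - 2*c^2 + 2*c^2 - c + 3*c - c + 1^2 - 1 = -c^3 + c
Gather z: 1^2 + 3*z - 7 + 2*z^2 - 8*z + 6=2*z^2 - 5*z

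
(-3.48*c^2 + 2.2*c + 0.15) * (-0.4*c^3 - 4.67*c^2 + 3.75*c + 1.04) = 1.392*c^5 + 15.3716*c^4 - 23.384*c^3 + 3.9303*c^2 + 2.8505*c + 0.156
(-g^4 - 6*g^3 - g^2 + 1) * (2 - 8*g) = 8*g^5 + 46*g^4 - 4*g^3 - 2*g^2 - 8*g + 2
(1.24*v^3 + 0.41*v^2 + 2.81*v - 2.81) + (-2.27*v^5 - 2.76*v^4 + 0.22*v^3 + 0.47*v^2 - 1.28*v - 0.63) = -2.27*v^5 - 2.76*v^4 + 1.46*v^3 + 0.88*v^2 + 1.53*v - 3.44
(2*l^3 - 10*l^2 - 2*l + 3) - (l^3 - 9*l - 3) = l^3 - 10*l^2 + 7*l + 6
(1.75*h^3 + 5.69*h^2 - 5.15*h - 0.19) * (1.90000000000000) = 3.325*h^3 + 10.811*h^2 - 9.785*h - 0.361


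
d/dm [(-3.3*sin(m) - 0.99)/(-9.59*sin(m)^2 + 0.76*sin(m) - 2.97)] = (-31.647*sin(m)^2 - 18.9882*sin(m) + 10.5534)*cos(m)/(91.9681*sin(m)^4 - 14.5768*sin(m)^3 + 57.5422*sin(m)^2 - 4.5144*sin(m) + 8.8209)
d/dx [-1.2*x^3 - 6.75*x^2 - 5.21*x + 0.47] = -3.6*x^2 - 13.5*x - 5.21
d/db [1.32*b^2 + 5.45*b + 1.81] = 2.64*b + 5.45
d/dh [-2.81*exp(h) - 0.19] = -2.81*exp(h)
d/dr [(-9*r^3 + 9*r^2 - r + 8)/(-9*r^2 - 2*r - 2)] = 9*(9*r^4 + 4*r^3 + 3*r^2 + 12*r + 2)/(81*r^4 + 36*r^3 + 40*r^2 + 8*r + 4)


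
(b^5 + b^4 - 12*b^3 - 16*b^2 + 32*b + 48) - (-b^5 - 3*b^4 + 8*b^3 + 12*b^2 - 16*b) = 2*b^5 + 4*b^4 - 20*b^3 - 28*b^2 + 48*b + 48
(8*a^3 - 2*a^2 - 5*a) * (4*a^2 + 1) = 32*a^5 - 8*a^4 - 12*a^3 - 2*a^2 - 5*a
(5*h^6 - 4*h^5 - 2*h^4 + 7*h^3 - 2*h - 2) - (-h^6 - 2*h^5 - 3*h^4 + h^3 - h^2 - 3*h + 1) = 6*h^6 - 2*h^5 + h^4 + 6*h^3 + h^2 + h - 3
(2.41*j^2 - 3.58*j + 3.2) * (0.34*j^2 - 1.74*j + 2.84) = 0.8194*j^4 - 5.4106*j^3 + 14.1616*j^2 - 15.7352*j + 9.088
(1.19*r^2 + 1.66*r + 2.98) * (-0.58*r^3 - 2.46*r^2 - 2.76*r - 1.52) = -0.6902*r^5 - 3.8902*r^4 - 9.0964*r^3 - 13.7212*r^2 - 10.748*r - 4.5296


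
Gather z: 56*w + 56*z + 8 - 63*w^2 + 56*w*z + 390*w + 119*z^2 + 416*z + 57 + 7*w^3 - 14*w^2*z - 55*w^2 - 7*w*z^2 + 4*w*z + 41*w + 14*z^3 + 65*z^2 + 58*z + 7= 7*w^3 - 118*w^2 + 487*w + 14*z^3 + z^2*(184 - 7*w) + z*(-14*w^2 + 60*w + 530) + 72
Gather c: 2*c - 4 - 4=2*c - 8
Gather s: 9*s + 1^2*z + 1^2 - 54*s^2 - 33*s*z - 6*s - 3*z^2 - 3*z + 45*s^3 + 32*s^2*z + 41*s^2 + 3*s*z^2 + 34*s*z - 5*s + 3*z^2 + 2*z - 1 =45*s^3 + s^2*(32*z - 13) + s*(3*z^2 + z - 2)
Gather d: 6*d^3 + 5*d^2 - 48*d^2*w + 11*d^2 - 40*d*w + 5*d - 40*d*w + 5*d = 6*d^3 + d^2*(16 - 48*w) + d*(10 - 80*w)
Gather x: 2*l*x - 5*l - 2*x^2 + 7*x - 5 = -5*l - 2*x^2 + x*(2*l + 7) - 5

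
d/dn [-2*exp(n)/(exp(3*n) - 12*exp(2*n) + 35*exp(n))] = 4*(exp(n) - 6)*exp(n)/(exp(2*n) - 12*exp(n) + 35)^2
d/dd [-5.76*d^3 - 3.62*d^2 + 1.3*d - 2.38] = -17.28*d^2 - 7.24*d + 1.3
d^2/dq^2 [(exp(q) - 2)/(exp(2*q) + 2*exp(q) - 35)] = (exp(4*q) - 10*exp(3*q) + 198*exp(2*q) - 218*exp(q) + 1085)*exp(q)/(exp(6*q) + 6*exp(5*q) - 93*exp(4*q) - 412*exp(3*q) + 3255*exp(2*q) + 7350*exp(q) - 42875)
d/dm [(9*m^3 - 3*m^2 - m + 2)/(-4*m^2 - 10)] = (-18*m^4 - 137*m^2 + 38*m + 5)/(2*(4*m^4 + 20*m^2 + 25))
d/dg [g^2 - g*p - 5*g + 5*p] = 2*g - p - 5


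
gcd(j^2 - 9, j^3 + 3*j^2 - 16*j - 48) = j + 3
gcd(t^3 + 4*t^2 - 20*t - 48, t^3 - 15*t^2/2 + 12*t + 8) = t - 4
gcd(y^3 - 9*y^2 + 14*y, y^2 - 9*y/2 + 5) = y - 2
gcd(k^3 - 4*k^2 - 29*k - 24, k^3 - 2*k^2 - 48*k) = k - 8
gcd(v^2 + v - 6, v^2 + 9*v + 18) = v + 3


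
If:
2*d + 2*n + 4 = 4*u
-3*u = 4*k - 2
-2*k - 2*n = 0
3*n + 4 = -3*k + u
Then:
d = 7/2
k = -5/2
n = 5/2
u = 4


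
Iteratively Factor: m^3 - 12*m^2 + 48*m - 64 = (m - 4)*(m^2 - 8*m + 16) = (m - 4)^2*(m - 4)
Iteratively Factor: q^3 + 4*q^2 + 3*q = (q + 1)*(q^2 + 3*q) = q*(q + 1)*(q + 3)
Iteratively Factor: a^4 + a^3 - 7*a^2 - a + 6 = (a + 1)*(a^3 - 7*a + 6) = (a - 1)*(a + 1)*(a^2 + a - 6) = (a - 2)*(a - 1)*(a + 1)*(a + 3)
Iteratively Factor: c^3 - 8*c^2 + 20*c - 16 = (c - 4)*(c^2 - 4*c + 4) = (c - 4)*(c - 2)*(c - 2)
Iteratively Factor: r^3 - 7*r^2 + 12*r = (r)*(r^2 - 7*r + 12) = r*(r - 4)*(r - 3)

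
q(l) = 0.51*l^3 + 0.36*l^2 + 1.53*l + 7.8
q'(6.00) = 60.93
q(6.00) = 140.10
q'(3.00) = 17.46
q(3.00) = 29.40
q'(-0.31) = 1.45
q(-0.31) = 7.35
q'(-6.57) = 62.84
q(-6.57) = -131.35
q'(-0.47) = 1.53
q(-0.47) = 7.11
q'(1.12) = 4.26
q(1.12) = 10.68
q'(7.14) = 84.67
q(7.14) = 222.71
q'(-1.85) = 5.43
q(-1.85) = 2.97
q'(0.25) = 1.81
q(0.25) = 8.21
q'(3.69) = 25.02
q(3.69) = 43.97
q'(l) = 1.53*l^2 + 0.72*l + 1.53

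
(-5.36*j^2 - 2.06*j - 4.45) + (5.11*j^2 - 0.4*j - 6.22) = -0.25*j^2 - 2.46*j - 10.67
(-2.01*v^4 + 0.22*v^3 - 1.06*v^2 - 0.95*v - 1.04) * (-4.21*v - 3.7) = 8.4621*v^5 + 6.5108*v^4 + 3.6486*v^3 + 7.9215*v^2 + 7.8934*v + 3.848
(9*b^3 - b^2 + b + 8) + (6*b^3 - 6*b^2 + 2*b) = 15*b^3 - 7*b^2 + 3*b + 8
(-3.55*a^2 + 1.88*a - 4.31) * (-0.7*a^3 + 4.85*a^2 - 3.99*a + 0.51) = 2.485*a^5 - 18.5335*a^4 + 26.2995*a^3 - 30.2152*a^2 + 18.1557*a - 2.1981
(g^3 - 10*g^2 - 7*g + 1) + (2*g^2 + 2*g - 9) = g^3 - 8*g^2 - 5*g - 8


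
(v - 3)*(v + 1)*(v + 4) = v^3 + 2*v^2 - 11*v - 12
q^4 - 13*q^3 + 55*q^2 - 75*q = q*(q - 5)^2*(q - 3)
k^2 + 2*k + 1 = (k + 1)^2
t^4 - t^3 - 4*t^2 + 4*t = t*(t - 2)*(t - 1)*(t + 2)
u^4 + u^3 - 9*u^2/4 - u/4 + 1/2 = (u - 1)*(u - 1/2)*(u + 1/2)*(u + 2)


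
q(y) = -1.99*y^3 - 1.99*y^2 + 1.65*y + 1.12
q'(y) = -5.97*y^2 - 3.98*y + 1.65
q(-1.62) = 1.68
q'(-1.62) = -7.57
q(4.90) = -272.70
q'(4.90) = -161.19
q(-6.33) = 415.67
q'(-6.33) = -212.37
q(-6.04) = 357.05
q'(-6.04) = -192.11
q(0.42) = 1.31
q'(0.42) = -1.07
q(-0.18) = 0.77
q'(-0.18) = 2.17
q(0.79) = 0.20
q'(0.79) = -5.22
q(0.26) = 1.38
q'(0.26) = 0.21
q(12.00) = -3704.36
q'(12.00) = -905.79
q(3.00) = -65.57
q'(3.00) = -64.02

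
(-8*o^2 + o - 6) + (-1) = -8*o^2 + o - 7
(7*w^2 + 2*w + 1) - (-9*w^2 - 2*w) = 16*w^2 + 4*w + 1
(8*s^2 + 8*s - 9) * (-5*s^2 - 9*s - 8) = -40*s^4 - 112*s^3 - 91*s^2 + 17*s + 72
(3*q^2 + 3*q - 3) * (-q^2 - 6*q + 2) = -3*q^4 - 21*q^3 - 9*q^2 + 24*q - 6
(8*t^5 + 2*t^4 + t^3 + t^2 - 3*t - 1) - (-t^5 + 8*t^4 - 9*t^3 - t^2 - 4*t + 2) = 9*t^5 - 6*t^4 + 10*t^3 + 2*t^2 + t - 3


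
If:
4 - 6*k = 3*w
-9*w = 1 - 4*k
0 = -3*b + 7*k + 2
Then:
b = 45/22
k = 13/22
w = 5/33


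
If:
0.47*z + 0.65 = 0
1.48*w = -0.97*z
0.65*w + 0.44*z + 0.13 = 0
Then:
No Solution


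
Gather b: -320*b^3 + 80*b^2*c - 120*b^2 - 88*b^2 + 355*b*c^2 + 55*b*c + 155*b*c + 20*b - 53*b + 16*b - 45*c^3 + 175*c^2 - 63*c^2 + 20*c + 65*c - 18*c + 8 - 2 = -320*b^3 + b^2*(80*c - 208) + b*(355*c^2 + 210*c - 17) - 45*c^3 + 112*c^2 + 67*c + 6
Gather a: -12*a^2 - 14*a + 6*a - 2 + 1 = -12*a^2 - 8*a - 1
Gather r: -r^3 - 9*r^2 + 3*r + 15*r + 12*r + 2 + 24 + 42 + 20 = -r^3 - 9*r^2 + 30*r + 88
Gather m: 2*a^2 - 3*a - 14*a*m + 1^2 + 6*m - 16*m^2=2*a^2 - 3*a - 16*m^2 + m*(6 - 14*a) + 1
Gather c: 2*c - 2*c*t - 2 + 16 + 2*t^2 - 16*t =c*(2 - 2*t) + 2*t^2 - 16*t + 14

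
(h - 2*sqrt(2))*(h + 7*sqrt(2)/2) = h^2 + 3*sqrt(2)*h/2 - 14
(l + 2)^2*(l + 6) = l^3 + 10*l^2 + 28*l + 24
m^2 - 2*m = m*(m - 2)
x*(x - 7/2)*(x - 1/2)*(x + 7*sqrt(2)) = x^4 - 4*x^3 + 7*sqrt(2)*x^3 - 28*sqrt(2)*x^2 + 7*x^2/4 + 49*sqrt(2)*x/4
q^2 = q^2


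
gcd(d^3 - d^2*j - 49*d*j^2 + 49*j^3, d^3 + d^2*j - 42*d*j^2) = d + 7*j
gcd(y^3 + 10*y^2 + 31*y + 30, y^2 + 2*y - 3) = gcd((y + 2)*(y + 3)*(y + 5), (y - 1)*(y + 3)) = y + 3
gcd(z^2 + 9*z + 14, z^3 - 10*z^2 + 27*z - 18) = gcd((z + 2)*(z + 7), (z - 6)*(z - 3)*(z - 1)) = 1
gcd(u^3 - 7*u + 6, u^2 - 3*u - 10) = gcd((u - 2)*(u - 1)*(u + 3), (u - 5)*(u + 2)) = 1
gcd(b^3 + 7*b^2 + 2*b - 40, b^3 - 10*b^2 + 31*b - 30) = b - 2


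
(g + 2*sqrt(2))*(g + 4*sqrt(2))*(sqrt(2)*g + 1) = sqrt(2)*g^3 + 13*g^2 + 22*sqrt(2)*g + 16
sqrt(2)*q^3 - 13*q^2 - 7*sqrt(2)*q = q*(q - 7*sqrt(2))*(sqrt(2)*q + 1)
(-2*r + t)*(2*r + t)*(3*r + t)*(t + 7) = -12*r^3*t - 84*r^3 - 4*r^2*t^2 - 28*r^2*t + 3*r*t^3 + 21*r*t^2 + t^4 + 7*t^3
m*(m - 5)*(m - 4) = m^3 - 9*m^2 + 20*m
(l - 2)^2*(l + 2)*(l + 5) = l^4 + 3*l^3 - 14*l^2 - 12*l + 40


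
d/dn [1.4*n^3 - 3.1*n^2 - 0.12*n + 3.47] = 4.2*n^2 - 6.2*n - 0.12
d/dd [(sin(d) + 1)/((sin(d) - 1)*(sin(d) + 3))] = (-2*sin(d) + cos(d)^2 - 6)*cos(d)/((sin(d) - 1)^2*(sin(d) + 3)^2)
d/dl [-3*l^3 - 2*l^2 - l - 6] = -9*l^2 - 4*l - 1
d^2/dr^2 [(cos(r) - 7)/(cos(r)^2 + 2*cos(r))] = (8*(cos(r) - 7)*(cos(r) + 1)^2*sin(r)^2 - (cos(r) + 2)^2*cos(r)^3 + (cos(r) + 2)*(-14*cos(r) - 11*cos(2*r) + 2*cos(3*r) - 1)*cos(r))/((cos(r) + 2)^3*cos(r)^3)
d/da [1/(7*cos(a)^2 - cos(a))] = (-sin(a)/cos(a)^2 + 14*tan(a))/(7*cos(a) - 1)^2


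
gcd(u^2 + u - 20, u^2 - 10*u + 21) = 1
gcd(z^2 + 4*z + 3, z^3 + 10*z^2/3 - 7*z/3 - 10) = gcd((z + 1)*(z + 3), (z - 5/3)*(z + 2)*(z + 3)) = z + 3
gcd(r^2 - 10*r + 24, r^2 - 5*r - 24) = 1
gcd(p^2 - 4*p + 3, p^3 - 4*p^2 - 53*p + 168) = p - 3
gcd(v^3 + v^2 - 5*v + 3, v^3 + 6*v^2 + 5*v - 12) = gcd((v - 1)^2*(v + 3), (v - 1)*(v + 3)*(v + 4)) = v^2 + 2*v - 3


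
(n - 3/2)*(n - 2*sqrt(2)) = n^2 - 2*sqrt(2)*n - 3*n/2 + 3*sqrt(2)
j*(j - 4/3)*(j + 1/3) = j^3 - j^2 - 4*j/9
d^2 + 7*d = d*(d + 7)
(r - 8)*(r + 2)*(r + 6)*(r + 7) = r^4 + 7*r^3 - 52*r^2 - 460*r - 672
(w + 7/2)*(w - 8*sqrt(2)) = w^2 - 8*sqrt(2)*w + 7*w/2 - 28*sqrt(2)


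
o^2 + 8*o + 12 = (o + 2)*(o + 6)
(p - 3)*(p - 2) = p^2 - 5*p + 6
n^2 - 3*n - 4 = (n - 4)*(n + 1)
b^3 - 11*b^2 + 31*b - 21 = (b - 7)*(b - 3)*(b - 1)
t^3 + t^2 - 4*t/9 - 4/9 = (t - 2/3)*(t + 2/3)*(t + 1)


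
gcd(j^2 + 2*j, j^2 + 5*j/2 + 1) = j + 2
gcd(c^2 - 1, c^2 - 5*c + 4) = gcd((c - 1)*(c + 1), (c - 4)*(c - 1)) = c - 1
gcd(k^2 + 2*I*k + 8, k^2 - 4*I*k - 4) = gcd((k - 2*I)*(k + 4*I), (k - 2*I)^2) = k - 2*I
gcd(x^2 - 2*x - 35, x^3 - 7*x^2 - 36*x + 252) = x - 7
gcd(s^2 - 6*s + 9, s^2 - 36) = 1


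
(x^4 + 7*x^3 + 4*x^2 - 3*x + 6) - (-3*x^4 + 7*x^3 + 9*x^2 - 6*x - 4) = 4*x^4 - 5*x^2 + 3*x + 10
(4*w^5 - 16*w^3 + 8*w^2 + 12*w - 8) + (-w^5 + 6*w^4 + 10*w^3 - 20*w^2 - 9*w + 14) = 3*w^5 + 6*w^4 - 6*w^3 - 12*w^2 + 3*w + 6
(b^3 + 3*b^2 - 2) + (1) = b^3 + 3*b^2 - 1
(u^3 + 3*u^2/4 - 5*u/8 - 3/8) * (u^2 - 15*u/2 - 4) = u^5 - 27*u^4/4 - 41*u^3/4 + 21*u^2/16 + 85*u/16 + 3/2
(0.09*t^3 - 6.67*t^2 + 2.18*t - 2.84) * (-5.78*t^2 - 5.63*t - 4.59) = -0.5202*t^5 + 38.0459*t^4 + 24.5386*t^3 + 34.7571*t^2 + 5.983*t + 13.0356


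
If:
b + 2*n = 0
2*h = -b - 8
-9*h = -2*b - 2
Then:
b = -76/13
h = -14/13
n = 38/13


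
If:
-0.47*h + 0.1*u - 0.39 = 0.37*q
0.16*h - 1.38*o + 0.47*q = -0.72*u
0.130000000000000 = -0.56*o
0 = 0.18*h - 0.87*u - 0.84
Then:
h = -3.79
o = -0.23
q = 3.29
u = -1.75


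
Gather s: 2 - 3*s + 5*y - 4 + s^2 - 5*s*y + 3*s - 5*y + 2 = s^2 - 5*s*y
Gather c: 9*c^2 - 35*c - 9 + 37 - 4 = 9*c^2 - 35*c + 24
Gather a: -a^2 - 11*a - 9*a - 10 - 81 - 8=-a^2 - 20*a - 99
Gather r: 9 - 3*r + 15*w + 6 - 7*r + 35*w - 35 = -10*r + 50*w - 20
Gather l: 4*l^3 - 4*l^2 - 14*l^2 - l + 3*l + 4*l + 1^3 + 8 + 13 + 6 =4*l^3 - 18*l^2 + 6*l + 28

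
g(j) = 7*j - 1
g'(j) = 7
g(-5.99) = -42.93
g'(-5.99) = 7.00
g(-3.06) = -22.42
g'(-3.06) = 7.00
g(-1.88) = -14.16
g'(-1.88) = 7.00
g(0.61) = 3.27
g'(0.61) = 7.00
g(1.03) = 6.21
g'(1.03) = 7.00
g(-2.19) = -16.33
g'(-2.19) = 7.00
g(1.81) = 11.67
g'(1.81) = 7.00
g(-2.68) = -19.76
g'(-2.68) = 7.00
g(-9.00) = -64.00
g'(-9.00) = 7.00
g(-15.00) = -106.00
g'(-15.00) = 7.00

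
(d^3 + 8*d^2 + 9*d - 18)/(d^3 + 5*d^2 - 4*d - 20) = (d^3 + 8*d^2 + 9*d - 18)/(d^3 + 5*d^2 - 4*d - 20)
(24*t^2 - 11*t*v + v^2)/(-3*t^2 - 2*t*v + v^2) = (-8*t + v)/(t + v)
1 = 1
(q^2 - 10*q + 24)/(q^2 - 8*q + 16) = (q - 6)/(q - 4)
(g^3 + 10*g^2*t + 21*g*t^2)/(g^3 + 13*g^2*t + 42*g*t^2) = (g + 3*t)/(g + 6*t)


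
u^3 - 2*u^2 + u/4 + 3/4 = (u - 3/2)*(u - 1)*(u + 1/2)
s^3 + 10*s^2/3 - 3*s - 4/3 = (s - 1)*(s + 1/3)*(s + 4)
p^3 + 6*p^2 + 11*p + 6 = (p + 1)*(p + 2)*(p + 3)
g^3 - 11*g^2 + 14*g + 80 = (g - 8)*(g - 5)*(g + 2)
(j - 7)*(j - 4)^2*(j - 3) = j^4 - 18*j^3 + 117*j^2 - 328*j + 336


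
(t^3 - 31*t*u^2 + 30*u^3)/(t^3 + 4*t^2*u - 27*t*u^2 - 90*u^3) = (t - u)/(t + 3*u)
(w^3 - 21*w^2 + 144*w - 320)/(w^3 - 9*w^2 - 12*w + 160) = (w - 8)/(w + 4)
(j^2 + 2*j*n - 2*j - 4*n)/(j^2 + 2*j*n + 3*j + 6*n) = (j - 2)/(j + 3)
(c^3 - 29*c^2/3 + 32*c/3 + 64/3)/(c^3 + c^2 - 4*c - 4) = (3*c^2 - 32*c + 64)/(3*(c^2 - 4))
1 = 1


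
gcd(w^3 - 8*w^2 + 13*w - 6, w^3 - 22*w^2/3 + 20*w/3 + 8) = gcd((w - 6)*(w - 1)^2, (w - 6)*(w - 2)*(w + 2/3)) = w - 6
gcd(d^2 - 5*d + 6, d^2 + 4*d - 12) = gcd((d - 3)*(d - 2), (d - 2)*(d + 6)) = d - 2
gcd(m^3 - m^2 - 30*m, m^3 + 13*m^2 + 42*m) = m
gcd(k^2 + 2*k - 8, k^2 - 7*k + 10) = k - 2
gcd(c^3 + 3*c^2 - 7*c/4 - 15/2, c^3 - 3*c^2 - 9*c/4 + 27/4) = c - 3/2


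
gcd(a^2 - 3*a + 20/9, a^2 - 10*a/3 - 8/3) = 1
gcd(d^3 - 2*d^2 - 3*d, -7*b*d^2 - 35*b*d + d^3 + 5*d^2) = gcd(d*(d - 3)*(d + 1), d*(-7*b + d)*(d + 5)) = d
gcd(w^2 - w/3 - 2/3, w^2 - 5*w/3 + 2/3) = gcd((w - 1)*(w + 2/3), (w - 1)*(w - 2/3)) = w - 1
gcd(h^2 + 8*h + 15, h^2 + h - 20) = h + 5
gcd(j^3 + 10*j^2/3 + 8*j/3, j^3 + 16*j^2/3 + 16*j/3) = j^2 + 4*j/3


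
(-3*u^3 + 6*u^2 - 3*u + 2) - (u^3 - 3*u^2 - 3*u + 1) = -4*u^3 + 9*u^2 + 1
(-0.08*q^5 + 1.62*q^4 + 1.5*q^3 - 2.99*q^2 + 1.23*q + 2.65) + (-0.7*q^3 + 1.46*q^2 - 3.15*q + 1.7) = -0.08*q^5 + 1.62*q^4 + 0.8*q^3 - 1.53*q^2 - 1.92*q + 4.35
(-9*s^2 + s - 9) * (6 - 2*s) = 18*s^3 - 56*s^2 + 24*s - 54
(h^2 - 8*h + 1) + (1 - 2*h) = h^2 - 10*h + 2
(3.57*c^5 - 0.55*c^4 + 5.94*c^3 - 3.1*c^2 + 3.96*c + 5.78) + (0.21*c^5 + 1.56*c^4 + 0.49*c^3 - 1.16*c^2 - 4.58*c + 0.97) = 3.78*c^5 + 1.01*c^4 + 6.43*c^3 - 4.26*c^2 - 0.62*c + 6.75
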